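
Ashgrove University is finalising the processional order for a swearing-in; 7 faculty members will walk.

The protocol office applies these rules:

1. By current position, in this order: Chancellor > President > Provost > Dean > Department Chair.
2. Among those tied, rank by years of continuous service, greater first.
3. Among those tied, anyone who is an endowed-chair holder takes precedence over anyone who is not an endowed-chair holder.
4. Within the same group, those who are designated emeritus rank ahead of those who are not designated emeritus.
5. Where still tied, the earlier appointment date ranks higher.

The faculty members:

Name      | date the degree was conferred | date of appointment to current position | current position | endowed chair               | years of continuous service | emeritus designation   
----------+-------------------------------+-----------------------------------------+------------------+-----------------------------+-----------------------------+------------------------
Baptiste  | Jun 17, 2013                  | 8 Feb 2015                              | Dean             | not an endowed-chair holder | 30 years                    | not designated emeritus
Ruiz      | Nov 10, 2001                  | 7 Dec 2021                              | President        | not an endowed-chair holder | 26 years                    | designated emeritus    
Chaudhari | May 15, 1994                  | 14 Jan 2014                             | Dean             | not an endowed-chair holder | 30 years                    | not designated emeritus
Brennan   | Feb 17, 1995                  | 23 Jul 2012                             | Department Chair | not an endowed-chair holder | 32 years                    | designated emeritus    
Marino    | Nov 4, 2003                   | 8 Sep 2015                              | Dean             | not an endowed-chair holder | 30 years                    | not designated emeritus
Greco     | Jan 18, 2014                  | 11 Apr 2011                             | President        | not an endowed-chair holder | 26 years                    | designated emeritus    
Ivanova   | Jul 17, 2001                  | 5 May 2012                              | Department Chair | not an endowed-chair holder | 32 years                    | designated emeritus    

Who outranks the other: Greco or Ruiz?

Greco

By current position: Greco and Ruiz (President); then Chaudhari, Baptiste and Marino (Dean); then Ivanova and Brennan (Department Chair).
Greco and Ruiz both have years of continuous service 26 years, so the next rule applies.
Greco and Ruiz are each not an endowed-chair holder, so the next rule applies.
Greco and Ruiz are each designated emeritus, so the next rule applies.
Among Greco and Ruiz, by date of appointment to current position (earlier first): Greco (11 Apr 2011) before Ruiz (7 Dec 2021).
Chaudhari, Baptiste and Marino all have years of continuous service 30 years, so the next rule applies.
Chaudhari, Baptiste and Marino are each not an endowed-chair holder, so the next rule applies.
Chaudhari, Baptiste and Marino are each not designated emeritus, so the next rule applies.
Among Chaudhari, Baptiste and Marino, by date of appointment to current position (earlier first): Chaudhari (14 Jan 2014) before Baptiste (8 Feb 2015) before Marino (8 Sep 2015).
Ivanova and Brennan both have years of continuous service 32 years, so the next rule applies.
Ivanova and Brennan are each not an endowed-chair holder, so the next rule applies.
Ivanova and Brennan are each designated emeritus, so the next rule applies.
Among Ivanova and Brennan, by date of appointment to current position (earlier first): Ivanova (5 May 2012) before Brennan (23 Jul 2012).
So Greco takes precedence.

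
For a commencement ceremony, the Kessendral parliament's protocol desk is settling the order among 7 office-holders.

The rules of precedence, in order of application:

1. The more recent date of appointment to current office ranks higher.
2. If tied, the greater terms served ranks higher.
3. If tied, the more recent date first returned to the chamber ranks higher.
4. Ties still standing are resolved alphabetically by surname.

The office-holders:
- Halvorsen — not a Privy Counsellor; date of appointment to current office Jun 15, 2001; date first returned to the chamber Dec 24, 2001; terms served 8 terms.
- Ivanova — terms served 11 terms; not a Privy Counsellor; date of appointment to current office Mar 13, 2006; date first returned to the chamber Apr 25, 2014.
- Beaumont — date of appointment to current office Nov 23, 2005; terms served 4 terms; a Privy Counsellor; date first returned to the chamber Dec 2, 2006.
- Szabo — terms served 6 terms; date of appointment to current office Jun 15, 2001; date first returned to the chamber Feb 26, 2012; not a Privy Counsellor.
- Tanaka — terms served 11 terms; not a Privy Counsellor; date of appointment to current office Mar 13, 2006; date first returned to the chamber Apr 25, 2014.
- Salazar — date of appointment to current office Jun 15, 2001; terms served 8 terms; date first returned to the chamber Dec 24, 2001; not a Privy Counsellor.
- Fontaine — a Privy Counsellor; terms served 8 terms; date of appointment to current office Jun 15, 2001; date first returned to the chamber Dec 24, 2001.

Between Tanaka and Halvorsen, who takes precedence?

Tanaka

By date of appointment to current office (later first): Ivanova and Tanaka (both Mar 13, 2006); then Beaumont (Nov 23, 2005); then Fontaine, Halvorsen, Salazar and Szabo (each Jun 15, 2001).
Ivanova and Tanaka both have terms served 11 terms, so the next rule applies.
Ivanova and Tanaka both have date first returned to the chamber Apr 25, 2014, so the next rule applies.
Among Ivanova and Tanaka, alphabetically by surname: Ivanova before Tanaka.
Among Fontaine, Halvorsen, Salazar and Szabo, by terms served (higher first): Fontaine, Halvorsen and Salazar (8 terms) before Szabo (6 terms).
Fontaine, Halvorsen and Salazar all have date first returned to the chamber Dec 24, 2001, so the next rule applies.
Among Fontaine, Halvorsen and Salazar, alphabetically by surname: Fontaine before Halvorsen before Salazar.
So Tanaka takes precedence.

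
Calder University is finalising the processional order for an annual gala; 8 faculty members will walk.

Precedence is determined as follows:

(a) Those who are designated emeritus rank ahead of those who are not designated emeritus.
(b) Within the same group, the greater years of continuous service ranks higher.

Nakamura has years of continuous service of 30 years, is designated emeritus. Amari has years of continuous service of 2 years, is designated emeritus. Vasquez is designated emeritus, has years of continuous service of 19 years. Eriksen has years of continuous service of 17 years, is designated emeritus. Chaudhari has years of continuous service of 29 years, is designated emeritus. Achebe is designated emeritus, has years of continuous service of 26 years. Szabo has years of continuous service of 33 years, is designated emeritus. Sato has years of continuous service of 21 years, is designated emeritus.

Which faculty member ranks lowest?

Amari

By the first rule: Szabo, Nakamura, Chaudhari, Achebe, Sato, Vasquez, Eriksen and Amari (each designated emeritus).
Among Szabo, Nakamura, Chaudhari, Achebe, Sato, Vasquez, Eriksen and Amari, by years of continuous service (higher first): Szabo (33 years) before Nakamura (30 years) before Chaudhari (29 years) before Achebe (26 years) before Sato (21 years) before Vasquez (19 years) before Eriksen (17 years) before Amari (2 years).
Order: Szabo, Nakamura, Chaudhari, Achebe, Sato, Vasquez, Eriksen, Amari.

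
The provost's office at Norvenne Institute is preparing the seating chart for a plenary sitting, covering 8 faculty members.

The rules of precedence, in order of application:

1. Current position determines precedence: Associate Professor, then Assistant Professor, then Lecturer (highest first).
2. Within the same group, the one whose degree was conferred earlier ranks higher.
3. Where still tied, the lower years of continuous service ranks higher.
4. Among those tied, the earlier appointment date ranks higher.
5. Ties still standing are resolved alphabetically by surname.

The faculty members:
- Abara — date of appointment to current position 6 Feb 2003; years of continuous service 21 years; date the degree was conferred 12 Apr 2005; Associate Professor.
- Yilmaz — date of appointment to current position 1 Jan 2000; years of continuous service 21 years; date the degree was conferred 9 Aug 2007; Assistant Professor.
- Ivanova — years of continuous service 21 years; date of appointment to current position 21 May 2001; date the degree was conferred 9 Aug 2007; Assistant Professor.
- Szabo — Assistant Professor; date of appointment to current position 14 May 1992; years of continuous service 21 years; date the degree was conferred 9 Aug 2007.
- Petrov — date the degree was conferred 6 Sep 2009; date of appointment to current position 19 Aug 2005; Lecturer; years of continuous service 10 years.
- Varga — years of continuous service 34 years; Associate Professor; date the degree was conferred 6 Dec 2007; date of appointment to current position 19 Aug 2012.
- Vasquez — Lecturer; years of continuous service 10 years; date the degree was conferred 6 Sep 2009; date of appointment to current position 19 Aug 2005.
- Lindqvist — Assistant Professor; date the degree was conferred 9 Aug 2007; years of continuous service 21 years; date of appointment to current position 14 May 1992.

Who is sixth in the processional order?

Ivanova

By current position: Abara and Varga (Associate Professor); then Lindqvist, Szabo, Yilmaz and Ivanova (Assistant Professor); then Petrov and Vasquez (Lecturer).
Among Abara and Varga, by date the degree was conferred (earlier first): Abara (12 Apr 2005) before Varga (6 Dec 2007).
Lindqvist, Szabo, Yilmaz and Ivanova all have date the degree was conferred 9 Aug 2007, so the next rule applies.
Lindqvist, Szabo, Yilmaz and Ivanova all have years of continuous service 21 years, so the next rule applies.
Among Lindqvist, Szabo, Yilmaz and Ivanova, by date of appointment to current position (earlier first): Lindqvist and Szabo (14 May 1992) before Yilmaz (1 Jan 2000) before Ivanova (21 May 2001).
Among Lindqvist and Szabo, alphabetically by surname: Lindqvist before Szabo.
Petrov and Vasquez both have date the degree was conferred 6 Sep 2009, so the next rule applies.
Petrov and Vasquez both have years of continuous service 10 years, so the next rule applies.
Petrov and Vasquez both have date of appointment to current position 19 Aug 2005, so the next rule applies.
Among Petrov and Vasquez, alphabetically by surname: Petrov before Vasquez.
Order: Abara, Varga, Lindqvist, Szabo, Yilmaz, Ivanova, Petrov, Vasquez.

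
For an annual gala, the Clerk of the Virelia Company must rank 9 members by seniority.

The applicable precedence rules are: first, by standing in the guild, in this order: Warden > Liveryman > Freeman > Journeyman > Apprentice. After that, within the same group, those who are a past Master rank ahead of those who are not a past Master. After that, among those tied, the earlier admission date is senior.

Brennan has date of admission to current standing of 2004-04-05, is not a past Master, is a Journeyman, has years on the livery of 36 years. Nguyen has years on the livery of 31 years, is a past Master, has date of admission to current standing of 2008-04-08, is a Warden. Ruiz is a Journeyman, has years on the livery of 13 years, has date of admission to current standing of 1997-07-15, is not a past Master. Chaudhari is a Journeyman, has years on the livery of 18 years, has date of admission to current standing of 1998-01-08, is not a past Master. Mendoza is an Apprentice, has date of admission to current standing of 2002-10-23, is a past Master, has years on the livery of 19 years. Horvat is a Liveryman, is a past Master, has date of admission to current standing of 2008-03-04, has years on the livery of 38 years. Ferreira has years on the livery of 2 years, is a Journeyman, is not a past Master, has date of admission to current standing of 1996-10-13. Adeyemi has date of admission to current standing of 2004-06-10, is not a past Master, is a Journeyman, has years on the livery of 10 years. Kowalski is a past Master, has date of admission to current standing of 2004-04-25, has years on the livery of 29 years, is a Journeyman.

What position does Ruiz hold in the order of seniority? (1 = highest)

By standing in the guild: Nguyen (Warden); then Horvat (Liveryman); then Kowalski, Ferreira, Ruiz, Chaudhari, Brennan and Adeyemi (Journeyman); then Mendoza (Apprentice).
Among Kowalski, Ferreira, Ruiz, Chaudhari, Brennan and Adeyemi, a past Master before not a past Master: Kowalski (a past Master) before Ferreira, Ruiz, Chaudhari, Brennan and Adeyemi (not a past Master).
Among Ferreira, Ruiz, Chaudhari, Brennan and Adeyemi, by date of admission to current standing (earlier first): Ferreira (1996-10-13) before Ruiz (1997-07-15) before Chaudhari (1998-01-08) before Brennan (2004-04-05) before Adeyemi (2004-06-10).
Order: Nguyen, Horvat, Kowalski, Ferreira, Ruiz, Chaudhari, Brennan, Adeyemi, Mendoza. So position 5.

5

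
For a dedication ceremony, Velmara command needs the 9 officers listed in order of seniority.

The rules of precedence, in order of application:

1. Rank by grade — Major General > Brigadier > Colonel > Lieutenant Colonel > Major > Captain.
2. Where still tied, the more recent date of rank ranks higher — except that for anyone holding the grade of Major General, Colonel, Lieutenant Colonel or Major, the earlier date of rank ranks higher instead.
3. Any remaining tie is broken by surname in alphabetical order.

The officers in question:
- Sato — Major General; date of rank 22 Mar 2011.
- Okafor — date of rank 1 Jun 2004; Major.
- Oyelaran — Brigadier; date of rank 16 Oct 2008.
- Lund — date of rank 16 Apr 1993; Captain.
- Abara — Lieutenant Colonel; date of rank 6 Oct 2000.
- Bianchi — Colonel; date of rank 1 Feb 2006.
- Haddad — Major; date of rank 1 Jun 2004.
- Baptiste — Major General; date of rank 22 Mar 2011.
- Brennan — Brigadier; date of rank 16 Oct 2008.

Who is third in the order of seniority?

Brennan

By grade: Baptiste and Sato (Major General); then Brennan and Oyelaran (Brigadier); then Bianchi (Colonel); then Abara (Lieutenant Colonel); then Haddad and Okafor (Major); then Lund (Captain).
Baptiste and Sato both have date of rank 22 Mar 2011, so the next rule applies.
Among Baptiste and Sato, alphabetically by surname: Baptiste before Sato.
Brennan and Oyelaran both have date of rank 16 Oct 2008, so the next rule applies.
Among Brennan and Oyelaran, alphabetically by surname: Brennan before Oyelaran.
Haddad and Okafor both have date of rank 1 Jun 2004, so the next rule applies.
Among Haddad and Okafor, alphabetically by surname: Haddad before Okafor.
Order: Baptiste, Sato, Brennan, Oyelaran, Bianchi, Abara, Haddad, Okafor, Lund.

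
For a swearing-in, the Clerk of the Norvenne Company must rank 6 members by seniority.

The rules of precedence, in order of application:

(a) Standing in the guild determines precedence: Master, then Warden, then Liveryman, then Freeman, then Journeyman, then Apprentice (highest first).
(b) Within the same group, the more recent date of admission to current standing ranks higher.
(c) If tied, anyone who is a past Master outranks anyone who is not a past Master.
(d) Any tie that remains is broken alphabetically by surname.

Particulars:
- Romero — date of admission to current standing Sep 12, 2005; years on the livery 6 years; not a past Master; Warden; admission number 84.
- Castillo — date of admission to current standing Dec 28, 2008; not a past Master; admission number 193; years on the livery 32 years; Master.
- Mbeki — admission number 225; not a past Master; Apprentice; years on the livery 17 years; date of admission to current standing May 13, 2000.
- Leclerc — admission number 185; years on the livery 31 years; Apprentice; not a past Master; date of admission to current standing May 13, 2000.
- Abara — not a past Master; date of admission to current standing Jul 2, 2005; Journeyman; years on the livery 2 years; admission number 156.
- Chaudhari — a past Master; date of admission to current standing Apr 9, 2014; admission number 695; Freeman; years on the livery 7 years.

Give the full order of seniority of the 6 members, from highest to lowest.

Castillo, Romero, Chaudhari, Abara, Leclerc, Mbeki

By standing in the guild: Castillo (Master); then Romero (Warden); then Chaudhari (Freeman); then Abara (Journeyman); then Leclerc and Mbeki (Apprentice).
Leclerc and Mbeki both have date of admission to current standing May 13, 2000, so the next rule applies.
Leclerc and Mbeki are each not a past Master, so the next rule applies.
Among Leclerc and Mbeki, alphabetically by surname: Leclerc before Mbeki.
Full order: Castillo, Romero, Chaudhari, Abara, Leclerc, Mbeki.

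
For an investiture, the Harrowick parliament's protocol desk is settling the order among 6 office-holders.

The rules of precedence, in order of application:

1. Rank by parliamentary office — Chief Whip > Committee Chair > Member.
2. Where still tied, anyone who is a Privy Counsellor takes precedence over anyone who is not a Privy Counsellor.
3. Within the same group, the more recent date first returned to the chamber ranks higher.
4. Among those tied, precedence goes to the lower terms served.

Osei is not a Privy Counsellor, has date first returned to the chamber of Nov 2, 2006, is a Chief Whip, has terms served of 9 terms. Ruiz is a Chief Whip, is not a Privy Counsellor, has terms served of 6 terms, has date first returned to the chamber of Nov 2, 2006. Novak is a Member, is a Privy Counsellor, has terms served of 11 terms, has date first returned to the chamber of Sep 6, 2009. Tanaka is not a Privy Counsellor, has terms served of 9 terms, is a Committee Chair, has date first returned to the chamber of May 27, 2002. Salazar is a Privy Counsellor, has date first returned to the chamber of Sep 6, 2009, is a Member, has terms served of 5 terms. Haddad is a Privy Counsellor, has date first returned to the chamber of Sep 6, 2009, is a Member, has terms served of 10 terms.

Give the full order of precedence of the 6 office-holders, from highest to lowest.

By parliamentary office: Ruiz and Osei (Chief Whip); then Tanaka (Committee Chair); then Salazar, Haddad and Novak (Member).
Ruiz and Osei are each not a Privy Counsellor, so the next rule applies.
Ruiz and Osei both have date first returned to the chamber Nov 2, 2006, so the next rule applies.
Among Ruiz and Osei, by terms served (lower first): Ruiz (6 terms) before Osei (9 terms).
Salazar, Haddad and Novak are each a Privy Counsellor, so the next rule applies.
Salazar, Haddad and Novak all have date first returned to the chamber Sep 6, 2009, so the next rule applies.
Among Salazar, Haddad and Novak, by terms served (lower first): Salazar (5 terms) before Haddad (10 terms) before Novak (11 terms).
Full order: Ruiz, Osei, Tanaka, Salazar, Haddad, Novak.

Ruiz, Osei, Tanaka, Salazar, Haddad, Novak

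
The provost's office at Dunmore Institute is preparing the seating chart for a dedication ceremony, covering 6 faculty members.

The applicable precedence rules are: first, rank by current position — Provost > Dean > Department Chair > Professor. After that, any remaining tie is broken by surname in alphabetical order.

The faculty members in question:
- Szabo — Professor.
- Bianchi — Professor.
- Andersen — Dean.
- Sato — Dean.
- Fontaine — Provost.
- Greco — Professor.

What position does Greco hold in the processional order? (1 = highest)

5

By current position: Fontaine (Provost); then Andersen and Sato (Dean); then Bianchi, Greco and Szabo (Professor).
Among Andersen and Sato, alphabetically by surname: Andersen before Sato.
Among Bianchi, Greco and Szabo, alphabetically by surname: Bianchi before Greco before Szabo.
Order: Fontaine, Andersen, Sato, Bianchi, Greco, Szabo. So position 5.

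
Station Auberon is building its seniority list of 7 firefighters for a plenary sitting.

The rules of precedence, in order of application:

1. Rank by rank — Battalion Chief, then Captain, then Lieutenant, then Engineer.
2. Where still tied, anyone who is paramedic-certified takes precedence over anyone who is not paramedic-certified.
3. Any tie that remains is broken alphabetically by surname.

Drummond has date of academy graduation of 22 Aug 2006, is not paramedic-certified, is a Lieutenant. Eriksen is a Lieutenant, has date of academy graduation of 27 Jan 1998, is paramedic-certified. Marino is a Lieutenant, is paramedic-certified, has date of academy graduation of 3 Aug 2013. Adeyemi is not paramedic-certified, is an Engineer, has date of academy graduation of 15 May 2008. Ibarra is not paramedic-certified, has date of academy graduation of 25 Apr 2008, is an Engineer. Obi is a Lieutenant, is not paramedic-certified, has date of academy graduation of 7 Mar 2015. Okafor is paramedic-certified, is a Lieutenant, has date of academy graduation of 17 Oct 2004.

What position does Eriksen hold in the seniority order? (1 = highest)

1

By rank: Eriksen, Marino, Okafor, Drummond and Obi (Lieutenant); then Adeyemi and Ibarra (Engineer).
Among Eriksen, Marino, Okafor, Drummond and Obi, paramedic-certified before not paramedic-certified: Eriksen, Marino and Okafor (paramedic-certified) before Drummond and Obi (not paramedic-certified).
Among Eriksen, Marino and Okafor, alphabetically by surname: Eriksen before Marino before Okafor.
Among Drummond and Obi, alphabetically by surname: Drummond before Obi.
Adeyemi and Ibarra are each not paramedic-certified, so the next rule applies.
Among Adeyemi and Ibarra, alphabetically by surname: Adeyemi before Ibarra.
Order: Eriksen, Marino, Okafor, Drummond, Obi, Adeyemi, Ibarra. So position 1.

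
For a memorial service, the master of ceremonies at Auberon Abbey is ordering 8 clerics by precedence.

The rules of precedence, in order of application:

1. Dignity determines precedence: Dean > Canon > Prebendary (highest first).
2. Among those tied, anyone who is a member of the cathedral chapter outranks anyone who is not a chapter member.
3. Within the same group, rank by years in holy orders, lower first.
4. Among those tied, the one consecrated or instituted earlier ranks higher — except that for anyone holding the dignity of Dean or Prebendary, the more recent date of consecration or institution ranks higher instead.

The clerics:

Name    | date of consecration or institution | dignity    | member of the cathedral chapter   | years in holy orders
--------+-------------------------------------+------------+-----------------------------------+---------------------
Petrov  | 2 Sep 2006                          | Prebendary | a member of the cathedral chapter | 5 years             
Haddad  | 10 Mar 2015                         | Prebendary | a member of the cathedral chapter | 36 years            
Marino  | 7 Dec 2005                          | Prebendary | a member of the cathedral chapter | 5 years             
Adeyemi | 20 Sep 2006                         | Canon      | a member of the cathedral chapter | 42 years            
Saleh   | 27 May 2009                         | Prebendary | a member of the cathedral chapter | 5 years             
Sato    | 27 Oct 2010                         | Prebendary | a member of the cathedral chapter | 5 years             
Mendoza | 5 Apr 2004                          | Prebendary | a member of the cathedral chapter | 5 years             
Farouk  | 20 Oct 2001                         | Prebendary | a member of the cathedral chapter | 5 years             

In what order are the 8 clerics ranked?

Adeyemi, Sato, Saleh, Petrov, Marino, Mendoza, Farouk, Haddad

By dignity: Adeyemi (Canon); then Sato, Saleh, Petrov, Marino, Mendoza, Farouk and Haddad (Prebendary).
Sato, Saleh, Petrov, Marino, Mendoza, Farouk and Haddad are each a member of the cathedral chapter, so the next rule applies.
Among Sato, Saleh, Petrov, Marino, Mendoza, Farouk and Haddad, by years in holy orders (lower first): Sato, Saleh, Petrov, Marino, Mendoza and Farouk (5 years) before Haddad (36 years).
Among Sato, Saleh, Petrov, Marino, Mendoza and Farouk, by date of consecration or institution (later first) (reversed rule for this group): Sato (27 Oct 2010) before Saleh (27 May 2009) before Petrov (2 Sep 2006) before Marino (7 Dec 2005) before Mendoza (5 Apr 2004) before Farouk (20 Oct 2001).
Full order: Adeyemi, Sato, Saleh, Petrov, Marino, Mendoza, Farouk, Haddad.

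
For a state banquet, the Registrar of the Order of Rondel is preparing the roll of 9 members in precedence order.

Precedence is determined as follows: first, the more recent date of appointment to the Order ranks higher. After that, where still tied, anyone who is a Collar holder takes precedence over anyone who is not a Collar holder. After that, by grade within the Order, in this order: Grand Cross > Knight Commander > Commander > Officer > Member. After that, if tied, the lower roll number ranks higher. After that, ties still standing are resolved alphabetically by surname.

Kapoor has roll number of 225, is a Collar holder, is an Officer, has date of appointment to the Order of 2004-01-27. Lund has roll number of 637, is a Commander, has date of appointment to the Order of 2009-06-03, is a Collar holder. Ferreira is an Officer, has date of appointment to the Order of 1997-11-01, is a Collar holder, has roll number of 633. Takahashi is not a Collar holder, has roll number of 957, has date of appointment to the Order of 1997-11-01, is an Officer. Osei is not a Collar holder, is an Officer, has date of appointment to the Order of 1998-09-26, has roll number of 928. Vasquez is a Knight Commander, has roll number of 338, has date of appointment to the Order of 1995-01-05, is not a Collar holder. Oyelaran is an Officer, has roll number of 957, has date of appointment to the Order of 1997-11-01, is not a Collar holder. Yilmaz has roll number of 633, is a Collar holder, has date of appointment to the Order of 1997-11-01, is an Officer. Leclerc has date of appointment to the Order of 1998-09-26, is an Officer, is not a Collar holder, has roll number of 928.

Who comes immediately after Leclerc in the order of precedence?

Osei

By date of appointment to the Order (later first): Lund (2009-06-03); then Kapoor (2004-01-27); then Leclerc and Osei (both 1998-09-26); then Ferreira, Yilmaz, Oyelaran and Takahashi (each 1997-11-01); then Vasquez (1995-01-05).
Leclerc and Osei are each not a Collar holder, so the next rule applies.
Leclerc and Osei are each Officer, so the next rule applies.
Leclerc and Osei both have roll number 928, so the next rule applies.
Among Leclerc and Osei, alphabetically by surname: Leclerc before Osei.
Among Ferreira, Yilmaz, Oyelaran and Takahashi, a Collar holder before not a Collar holder: Ferreira and Yilmaz (a Collar holder) before Oyelaran and Takahashi (not a Collar holder).
Ferreira and Yilmaz are each Officer, so the next rule applies.
Ferreira and Yilmaz both have roll number 633, so the next rule applies.
Among Ferreira and Yilmaz, alphabetically by surname: Ferreira before Yilmaz.
Oyelaran and Takahashi are each Officer, so the next rule applies.
Oyelaran and Takahashi both have roll number 957, so the next rule applies.
Among Oyelaran and Takahashi, alphabetically by surname: Oyelaran before Takahashi.
Order: Lund, Kapoor, Leclerc, Osei, Ferreira, Yilmaz, Oyelaran, Takahashi, Vasquez.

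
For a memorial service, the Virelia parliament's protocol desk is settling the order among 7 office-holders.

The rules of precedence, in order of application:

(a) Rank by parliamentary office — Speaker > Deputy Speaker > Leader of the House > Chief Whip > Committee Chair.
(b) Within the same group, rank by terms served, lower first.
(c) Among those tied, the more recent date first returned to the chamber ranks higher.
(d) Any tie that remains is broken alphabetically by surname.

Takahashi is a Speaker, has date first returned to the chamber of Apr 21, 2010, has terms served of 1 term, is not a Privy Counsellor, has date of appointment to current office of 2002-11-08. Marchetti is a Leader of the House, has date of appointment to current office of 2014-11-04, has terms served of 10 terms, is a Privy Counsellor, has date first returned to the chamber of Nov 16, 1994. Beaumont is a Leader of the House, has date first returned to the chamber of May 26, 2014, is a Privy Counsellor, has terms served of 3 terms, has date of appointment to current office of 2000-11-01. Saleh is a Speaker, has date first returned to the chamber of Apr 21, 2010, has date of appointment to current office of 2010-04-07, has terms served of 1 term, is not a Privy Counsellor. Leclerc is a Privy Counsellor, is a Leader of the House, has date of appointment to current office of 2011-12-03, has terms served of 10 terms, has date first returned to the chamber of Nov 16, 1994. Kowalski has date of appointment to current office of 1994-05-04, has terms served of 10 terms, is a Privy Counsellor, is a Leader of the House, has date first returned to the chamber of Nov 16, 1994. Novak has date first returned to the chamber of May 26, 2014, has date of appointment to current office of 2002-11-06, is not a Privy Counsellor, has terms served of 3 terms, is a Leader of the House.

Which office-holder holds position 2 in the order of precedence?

Takahashi

By parliamentary office: Saleh and Takahashi (Speaker); then Beaumont, Novak, Kowalski, Leclerc and Marchetti (Leader of the House).
Saleh and Takahashi both have terms served 1 term, so the next rule applies.
Saleh and Takahashi both have date first returned to the chamber Apr 21, 2010, so the next rule applies.
Among Saleh and Takahashi, alphabetically by surname: Saleh before Takahashi.
Among Beaumont, Novak, Kowalski, Leclerc and Marchetti, by terms served (lower first): Beaumont and Novak (3 terms) before Kowalski, Leclerc and Marchetti (10 terms).
Beaumont and Novak both have date first returned to the chamber May 26, 2014, so the next rule applies.
Among Beaumont and Novak, alphabetically by surname: Beaumont before Novak.
Kowalski, Leclerc and Marchetti all have date first returned to the chamber Nov 16, 1994, so the next rule applies.
Among Kowalski, Leclerc and Marchetti, alphabetically by surname: Kowalski before Leclerc before Marchetti.
Order: Saleh, Takahashi, Beaumont, Novak, Kowalski, Leclerc, Marchetti.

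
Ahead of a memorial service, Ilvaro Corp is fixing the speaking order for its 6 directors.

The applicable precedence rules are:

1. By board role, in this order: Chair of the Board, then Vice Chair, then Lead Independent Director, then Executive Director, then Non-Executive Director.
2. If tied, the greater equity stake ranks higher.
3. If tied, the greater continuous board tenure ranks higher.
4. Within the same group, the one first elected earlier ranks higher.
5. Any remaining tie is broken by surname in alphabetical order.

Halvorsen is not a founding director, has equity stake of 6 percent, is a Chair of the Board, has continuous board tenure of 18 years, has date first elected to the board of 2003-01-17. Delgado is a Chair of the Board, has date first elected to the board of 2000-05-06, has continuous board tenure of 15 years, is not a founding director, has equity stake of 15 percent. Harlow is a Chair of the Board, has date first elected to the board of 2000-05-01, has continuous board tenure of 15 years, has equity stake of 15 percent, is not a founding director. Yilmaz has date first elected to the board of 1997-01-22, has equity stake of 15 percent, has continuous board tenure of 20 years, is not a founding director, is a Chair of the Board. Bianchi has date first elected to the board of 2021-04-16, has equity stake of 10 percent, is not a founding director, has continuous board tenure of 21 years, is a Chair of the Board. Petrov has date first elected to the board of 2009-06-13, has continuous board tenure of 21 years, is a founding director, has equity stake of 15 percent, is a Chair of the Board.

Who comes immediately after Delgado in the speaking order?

Bianchi

By board role: Petrov, Yilmaz, Harlow, Delgado, Bianchi and Halvorsen (Chair of the Board).
Among Petrov, Yilmaz, Harlow, Delgado, Bianchi and Halvorsen, by equity stake (higher first): Petrov, Yilmaz, Harlow and Delgado (15 percent) before Bianchi (10 percent) before Halvorsen (6 percent).
Among Petrov, Yilmaz, Harlow and Delgado, by continuous board tenure (higher first): Petrov (21 years) before Yilmaz (20 years) before Harlow and Delgado (15 years).
Among Harlow and Delgado, by date first elected to the board (earlier first): Harlow (2000-05-01) before Delgado (2000-05-06).
Order: Petrov, Yilmaz, Harlow, Delgado, Bianchi, Halvorsen.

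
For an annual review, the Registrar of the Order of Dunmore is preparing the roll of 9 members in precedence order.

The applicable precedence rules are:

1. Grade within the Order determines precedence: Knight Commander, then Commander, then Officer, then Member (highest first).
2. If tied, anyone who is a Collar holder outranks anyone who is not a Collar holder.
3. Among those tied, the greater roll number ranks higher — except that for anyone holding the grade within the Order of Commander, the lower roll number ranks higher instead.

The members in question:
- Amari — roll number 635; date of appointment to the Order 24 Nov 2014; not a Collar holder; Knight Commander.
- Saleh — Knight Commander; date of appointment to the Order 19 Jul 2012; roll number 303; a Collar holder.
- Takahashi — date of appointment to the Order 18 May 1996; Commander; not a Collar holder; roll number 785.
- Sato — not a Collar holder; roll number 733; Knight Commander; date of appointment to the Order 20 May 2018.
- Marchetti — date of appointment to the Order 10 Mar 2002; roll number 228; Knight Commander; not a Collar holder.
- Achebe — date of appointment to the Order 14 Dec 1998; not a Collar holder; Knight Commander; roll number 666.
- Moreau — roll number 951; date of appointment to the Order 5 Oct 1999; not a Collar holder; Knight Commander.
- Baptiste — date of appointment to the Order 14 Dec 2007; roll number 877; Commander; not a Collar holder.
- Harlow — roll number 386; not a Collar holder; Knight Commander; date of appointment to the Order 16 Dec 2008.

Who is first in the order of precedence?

By grade within the Order: Saleh, Moreau, Sato, Achebe, Amari, Harlow and Marchetti (Knight Commander); then Takahashi and Baptiste (Commander).
Among Saleh, Moreau, Sato, Achebe, Amari, Harlow and Marchetti, a Collar holder before not a Collar holder: Saleh (a Collar holder) before Moreau, Sato, Achebe, Amari, Harlow and Marchetti (not a Collar holder).
Among Moreau, Sato, Achebe, Amari, Harlow and Marchetti, by roll number (higher first): Moreau (951) before Sato (733) before Achebe (666) before Amari (635) before Harlow (386) before Marchetti (228).
Takahashi and Baptiste are each not a Collar holder, so the next rule applies.
Among Takahashi and Baptiste, by roll number (lower first) (reversed rule for this group): Takahashi (785) before Baptiste (877).
Order: Saleh, Moreau, Sato, Achebe, Amari, Harlow, Marchetti, Takahashi, Baptiste.

Saleh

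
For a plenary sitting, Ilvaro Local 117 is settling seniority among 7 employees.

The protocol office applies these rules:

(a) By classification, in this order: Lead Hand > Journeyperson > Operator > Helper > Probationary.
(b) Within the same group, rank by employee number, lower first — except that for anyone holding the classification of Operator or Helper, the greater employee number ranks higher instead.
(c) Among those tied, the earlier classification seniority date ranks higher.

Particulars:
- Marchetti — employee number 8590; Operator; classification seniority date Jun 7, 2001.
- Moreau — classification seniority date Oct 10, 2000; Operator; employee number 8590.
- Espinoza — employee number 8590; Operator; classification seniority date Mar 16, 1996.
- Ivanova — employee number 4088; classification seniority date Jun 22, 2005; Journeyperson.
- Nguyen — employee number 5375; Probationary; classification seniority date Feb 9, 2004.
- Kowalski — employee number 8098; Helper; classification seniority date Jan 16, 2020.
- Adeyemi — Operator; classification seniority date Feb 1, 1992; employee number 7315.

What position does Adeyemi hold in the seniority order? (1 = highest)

By classification: Ivanova (Journeyperson); then Espinoza, Moreau, Marchetti and Adeyemi (Operator); then Kowalski (Helper); then Nguyen (Probationary).
Among Espinoza, Moreau, Marchetti and Adeyemi, by employee number (higher first) (reversed rule for this group): Espinoza, Moreau and Marchetti (8590) before Adeyemi (7315).
Among Espinoza, Moreau and Marchetti, by classification seniority date (earlier first): Espinoza (Mar 16, 1996) before Moreau (Oct 10, 2000) before Marchetti (Jun 7, 2001).
Order: Ivanova, Espinoza, Moreau, Marchetti, Adeyemi, Kowalski, Nguyen. So position 5.

5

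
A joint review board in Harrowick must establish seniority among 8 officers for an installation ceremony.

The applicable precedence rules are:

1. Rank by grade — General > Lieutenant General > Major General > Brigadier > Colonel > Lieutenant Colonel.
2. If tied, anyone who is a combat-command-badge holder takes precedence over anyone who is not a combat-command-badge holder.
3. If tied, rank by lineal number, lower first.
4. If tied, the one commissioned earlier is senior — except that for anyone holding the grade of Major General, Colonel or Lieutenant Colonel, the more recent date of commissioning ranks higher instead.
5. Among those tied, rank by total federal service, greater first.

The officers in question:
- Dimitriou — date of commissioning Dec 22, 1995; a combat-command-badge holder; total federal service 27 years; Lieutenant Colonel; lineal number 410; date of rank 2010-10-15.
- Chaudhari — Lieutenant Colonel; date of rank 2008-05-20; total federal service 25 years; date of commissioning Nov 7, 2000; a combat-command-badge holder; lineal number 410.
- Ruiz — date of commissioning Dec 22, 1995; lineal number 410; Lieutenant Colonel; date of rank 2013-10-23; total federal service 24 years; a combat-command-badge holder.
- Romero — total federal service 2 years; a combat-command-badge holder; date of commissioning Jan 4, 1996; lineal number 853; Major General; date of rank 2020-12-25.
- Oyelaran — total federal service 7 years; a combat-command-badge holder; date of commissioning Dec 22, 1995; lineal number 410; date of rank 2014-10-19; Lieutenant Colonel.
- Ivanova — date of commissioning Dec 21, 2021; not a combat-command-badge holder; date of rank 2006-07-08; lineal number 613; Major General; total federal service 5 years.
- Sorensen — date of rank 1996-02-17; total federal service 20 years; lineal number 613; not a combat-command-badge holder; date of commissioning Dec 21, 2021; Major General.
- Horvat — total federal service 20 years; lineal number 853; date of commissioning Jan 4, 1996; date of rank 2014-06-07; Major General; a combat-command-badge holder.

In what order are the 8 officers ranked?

By grade: Horvat, Romero, Sorensen and Ivanova (Major General); then Chaudhari, Dimitriou, Ruiz and Oyelaran (Lieutenant Colonel).
Among Horvat, Romero, Sorensen and Ivanova, a combat-command-badge holder before not a combat-command-badge holder: Horvat and Romero (a combat-command-badge holder) before Sorensen and Ivanova (not a combat-command-badge holder).
Horvat and Romero both have lineal number 853, so the next rule applies.
Horvat and Romero both have date of commissioning Jan 4, 1996, so the next rule applies.
Among Horvat and Romero, by total federal service (higher first): Horvat (20 years) before Romero (2 years).
Sorensen and Ivanova both have lineal number 613, so the next rule applies.
Sorensen and Ivanova both have date of commissioning Dec 21, 2021, so the next rule applies.
Among Sorensen and Ivanova, by total federal service (higher first): Sorensen (20 years) before Ivanova (5 years).
Chaudhari, Dimitriou, Ruiz and Oyelaran are each a combat-command-badge holder, so the next rule applies.
Chaudhari, Dimitriou, Ruiz and Oyelaran all have lineal number 410, so the next rule applies.
Among Chaudhari, Dimitriou, Ruiz and Oyelaran, by date of commissioning (later first) (reversed rule for this group): Chaudhari (Nov 7, 2000) before Dimitriou, Ruiz and Oyelaran (Dec 22, 1995).
Among Dimitriou, Ruiz and Oyelaran, by total federal service (higher first): Dimitriou (27 years) before Ruiz (24 years) before Oyelaran (7 years).
Full order: Horvat, Romero, Sorensen, Ivanova, Chaudhari, Dimitriou, Ruiz, Oyelaran.

Horvat, Romero, Sorensen, Ivanova, Chaudhari, Dimitriou, Ruiz, Oyelaran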